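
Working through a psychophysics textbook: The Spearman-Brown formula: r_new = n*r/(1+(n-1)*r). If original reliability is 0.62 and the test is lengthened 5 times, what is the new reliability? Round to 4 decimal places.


r_new = n*r / (1 + (n-1)*r)
Numerator = 5 * 0.62 = 3.1
Denominator = 1 + 4 * 0.62 = 3.48
r_new = 3.1 / 3.48
= 0.8908


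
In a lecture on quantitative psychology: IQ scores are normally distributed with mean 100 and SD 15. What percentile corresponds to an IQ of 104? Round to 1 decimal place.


z = (IQ - mean) / SD
z = (104 - 100) / 15 = 0.2667
Percentile = Phi(0.2667) * 100
Phi(0.2667) = 0.60515
= 60.5


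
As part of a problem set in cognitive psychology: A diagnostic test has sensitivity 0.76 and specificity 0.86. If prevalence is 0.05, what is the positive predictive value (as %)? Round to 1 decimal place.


PPV = (sens * prev) / (sens * prev + (1-spec) * (1-prev))
Numerator = 0.76 * 0.05 = 0.038
P(positive and no disease) = (1 - spec) * (1 - prev) = (1 - 0.86) * (1 - 0.05) = 0.133
Denominator = 0.038 + 0.133 = 0.171
PPV = 0.038 / 0.171 = 0.222222
As percentage = 22.2


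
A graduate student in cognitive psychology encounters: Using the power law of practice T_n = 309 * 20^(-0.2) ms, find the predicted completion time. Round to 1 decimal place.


T_n = 309 * 20^(-0.2)
20^(-0.2) = 0.54928
T_n = 309 * 0.54928
= 169.7 ms


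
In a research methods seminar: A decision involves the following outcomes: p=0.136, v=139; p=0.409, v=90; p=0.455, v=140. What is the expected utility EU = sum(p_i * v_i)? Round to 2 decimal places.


EU = sum(p_i * v_i)
0.136 * 139 = 18.904
0.409 * 90 = 36.81
0.455 * 140 = 63.7
EU = 18.904 + 36.81 + 63.7
= 119.41


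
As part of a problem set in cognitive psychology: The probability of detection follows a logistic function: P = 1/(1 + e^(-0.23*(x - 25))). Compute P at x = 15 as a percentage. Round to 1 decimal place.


P(x) = 1/(1 + e^(-0.23*(15 - 25)))
Exponent = -0.23 * -10 = 2.3
e^(2.3) = 9.974182
P = 1/(1 + 9.974182) = 0.091123
Percentage = 9.1


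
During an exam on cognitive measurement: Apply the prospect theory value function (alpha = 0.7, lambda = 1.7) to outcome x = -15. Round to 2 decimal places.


Since x = -15 < 0, use v(x) = -lambda*(-x)^alpha
(-x) = 15
15^0.7 = 6.6568
v(-15) = -1.7 * 6.6568
= -11.32


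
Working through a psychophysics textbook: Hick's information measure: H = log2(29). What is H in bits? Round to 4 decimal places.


H = log2(n)
H = log2(29)
= 4.8580


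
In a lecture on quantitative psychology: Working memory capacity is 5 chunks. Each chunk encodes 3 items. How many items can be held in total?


Total items = chunks * items_per_chunk
= 5 * 3
= 15


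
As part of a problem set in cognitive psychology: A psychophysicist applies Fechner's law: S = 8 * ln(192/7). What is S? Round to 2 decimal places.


S = 8 * ln(192/7)
I/I0 = 27.428571
ln(27.428571) = 3.3116
S = 8 * 3.3116
= 26.49


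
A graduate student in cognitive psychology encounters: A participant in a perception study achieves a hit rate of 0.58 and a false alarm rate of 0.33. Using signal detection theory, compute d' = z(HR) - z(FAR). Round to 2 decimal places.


d' = z(HR) - z(FAR)
z(0.58) = 0.2019
z(0.33) = -0.4399
d' = 0.2019 - -0.4399
= 0.64


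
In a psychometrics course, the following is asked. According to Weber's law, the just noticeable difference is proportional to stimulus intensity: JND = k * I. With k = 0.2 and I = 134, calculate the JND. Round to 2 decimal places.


JND = k * I
JND = 0.2 * 134
= 26.80


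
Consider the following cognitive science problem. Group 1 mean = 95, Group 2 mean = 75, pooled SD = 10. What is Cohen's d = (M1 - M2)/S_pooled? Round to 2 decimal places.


Cohen's d = (M1 - M2) / S_pooled
= (95 - 75) / 10
= 20 / 10
= 2.00


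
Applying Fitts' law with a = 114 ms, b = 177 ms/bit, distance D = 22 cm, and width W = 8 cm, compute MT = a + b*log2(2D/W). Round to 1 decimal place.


MT = 114 + 177 * log2(2*22/8)
2D/W = 5.5
log2(5.5) = 2.4594
MT = 114 + 177 * 2.4594
= 549.3 ms


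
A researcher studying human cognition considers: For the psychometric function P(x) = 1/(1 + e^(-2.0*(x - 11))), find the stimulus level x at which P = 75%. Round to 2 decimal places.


At P = 0.75: 0.75 = 1/(1 + e^(-k*(x-x0)))
Solving: e^(-k*(x-x0)) = 1/3
x = x0 + ln(3)/k
ln(3) = 1.0986
x = 11 + 1.0986/2.0
= 11 + 0.5493
= 11.55


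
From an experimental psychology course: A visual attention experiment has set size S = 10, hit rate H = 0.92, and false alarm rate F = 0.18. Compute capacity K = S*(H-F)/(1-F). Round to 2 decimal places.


K = S * (H - F) / (1 - F)
H - F = 0.74
1 - F = 0.82
K = 10 * 0.74 / 0.82
= 9.02


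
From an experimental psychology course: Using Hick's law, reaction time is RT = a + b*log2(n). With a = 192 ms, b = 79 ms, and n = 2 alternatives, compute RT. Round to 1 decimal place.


RT = 192 + 79 * log2(2)
log2(2) = 1.0
RT = 192 + 79 * 1.0
= 192 + 79.0
= 271.0 ms


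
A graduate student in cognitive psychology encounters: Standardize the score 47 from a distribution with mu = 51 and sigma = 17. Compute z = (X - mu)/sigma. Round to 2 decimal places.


z = (X - mu) / sigma
= (47 - 51) / 17
= -4 / 17
= -0.24


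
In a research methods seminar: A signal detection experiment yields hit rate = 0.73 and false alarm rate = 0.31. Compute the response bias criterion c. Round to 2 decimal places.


c = -0.5 * (z(HR) + z(FAR))
z(0.73) = 0.6128
z(0.31) = -0.4959
c = -0.5 * (0.6128 + -0.4959)
= -0.5 * 0.1169
= -0.06


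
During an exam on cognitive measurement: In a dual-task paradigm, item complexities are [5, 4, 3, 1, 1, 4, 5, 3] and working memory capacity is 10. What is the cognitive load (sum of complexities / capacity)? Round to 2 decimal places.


Total complexity = 5 + 4 + 3 + 1 + 1 + 4 + 5 + 3 = 26
Load = total / capacity = 26 / 10
= 2.60


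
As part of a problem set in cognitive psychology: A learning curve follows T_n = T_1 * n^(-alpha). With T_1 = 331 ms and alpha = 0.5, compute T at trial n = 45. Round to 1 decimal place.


T_n = 331 * 45^(-0.5)
45^(-0.5) = 0.149071
T_n = 331 * 0.149071
= 49.3 ms


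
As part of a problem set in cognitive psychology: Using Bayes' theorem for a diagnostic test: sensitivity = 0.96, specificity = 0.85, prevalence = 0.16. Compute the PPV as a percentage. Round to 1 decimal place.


PPV = (sens * prev) / (sens * prev + (1-spec) * (1-prev))
Numerator = 0.96 * 0.16 = 0.1536
P(positive and no disease) = (1 - spec) * (1 - prev) = (1 - 0.85) * (1 - 0.16) = 0.126
Denominator = 0.1536 + 0.126 = 0.2796
PPV = 0.1536 / 0.2796 = 0.549356
As percentage = 54.9


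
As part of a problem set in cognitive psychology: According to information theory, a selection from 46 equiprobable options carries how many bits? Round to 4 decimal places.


H = log2(n)
H = log2(46)
= 5.5236


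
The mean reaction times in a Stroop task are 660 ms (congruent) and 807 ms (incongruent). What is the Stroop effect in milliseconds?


Stroop effect = RT(incongruent) - RT(congruent)
= 807 - 660
= 147 ms


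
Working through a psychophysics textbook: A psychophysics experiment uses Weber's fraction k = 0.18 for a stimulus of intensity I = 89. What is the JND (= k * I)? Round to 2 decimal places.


JND = k * I
JND = 0.18 * 89
= 16.02


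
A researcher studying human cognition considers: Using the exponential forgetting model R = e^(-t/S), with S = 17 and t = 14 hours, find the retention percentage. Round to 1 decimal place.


R = e^(-t/S)
-t/S = -14/17 = -0.823529
R = e^(-0.823529) = 0.43888
Percentage = 0.43888 * 100
= 43.9


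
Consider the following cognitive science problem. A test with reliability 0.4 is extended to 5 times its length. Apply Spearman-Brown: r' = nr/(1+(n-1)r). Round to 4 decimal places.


r_new = n*r / (1 + (n-1)*r)
Numerator = 5 * 0.4 = 2.0
Denominator = 1 + 4 * 0.4 = 2.6
r_new = 2.0 / 2.6
= 0.7692


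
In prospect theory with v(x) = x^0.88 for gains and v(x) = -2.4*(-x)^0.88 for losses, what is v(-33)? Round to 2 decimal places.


Since x = -33 < 0, use v(x) = -lambda*(-x)^alpha
(-x) = 33
33^0.88 = 21.6916
v(-33) = -2.4 * 21.6916
= -52.06


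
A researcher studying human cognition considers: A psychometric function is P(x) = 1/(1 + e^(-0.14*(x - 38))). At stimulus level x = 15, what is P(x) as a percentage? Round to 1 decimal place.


P(x) = 1/(1 + e^(-0.14*(15 - 38)))
Exponent = -0.14 * -23 = 3.22
e^(3.22) = 25.02812
P = 1/(1 + 25.02812) = 0.03842
Percentage = 3.8


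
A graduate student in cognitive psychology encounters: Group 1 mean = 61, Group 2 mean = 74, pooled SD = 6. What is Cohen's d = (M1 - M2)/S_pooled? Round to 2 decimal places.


Cohen's d = (M1 - M2) / S_pooled
= (61 - 74) / 6
= -13 / 6
= -2.17


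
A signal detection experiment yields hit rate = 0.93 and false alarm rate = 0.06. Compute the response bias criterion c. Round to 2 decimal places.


c = -0.5 * (z(HR) + z(FAR))
z(0.93) = 1.4758
z(0.06) = -1.5548
c = -0.5 * (1.4758 + -1.5548)
= -0.5 * -0.079
= 0.04


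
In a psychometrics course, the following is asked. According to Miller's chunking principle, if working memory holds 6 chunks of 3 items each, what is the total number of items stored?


Total items = chunks * items_per_chunk
= 6 * 3
= 18


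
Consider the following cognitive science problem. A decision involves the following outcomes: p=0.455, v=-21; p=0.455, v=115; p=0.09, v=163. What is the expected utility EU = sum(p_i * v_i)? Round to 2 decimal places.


EU = sum(p_i * v_i)
0.455 * -21 = -9.555
0.455 * 115 = 52.325
0.09 * 163 = 14.67
EU = -9.555 + 52.325 + 14.67
= 57.44


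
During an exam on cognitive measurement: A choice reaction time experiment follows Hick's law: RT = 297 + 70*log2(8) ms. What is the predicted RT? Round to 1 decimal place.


RT = 297 + 70 * log2(8)
log2(8) = 3.0
RT = 297 + 70 * 3.0
= 297 + 210.0
= 507.0 ms


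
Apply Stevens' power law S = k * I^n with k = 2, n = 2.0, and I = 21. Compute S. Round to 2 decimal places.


S = 2 * 21^2.0
21^2.0 = 441.0
S = 2 * 441.0
= 882.00


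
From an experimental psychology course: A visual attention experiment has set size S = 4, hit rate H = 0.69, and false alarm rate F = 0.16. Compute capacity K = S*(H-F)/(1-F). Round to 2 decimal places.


K = S * (H - F) / (1 - F)
H - F = 0.53
1 - F = 0.84
K = 4 * 0.53 / 0.84
= 2.52


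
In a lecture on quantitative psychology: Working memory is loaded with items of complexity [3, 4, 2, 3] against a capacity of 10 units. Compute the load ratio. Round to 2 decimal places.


Total complexity = 3 + 4 + 2 + 3 = 12
Load = total / capacity = 12 / 10
= 1.20


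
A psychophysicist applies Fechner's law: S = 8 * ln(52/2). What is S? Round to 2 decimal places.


S = 8 * ln(52/2)
I/I0 = 26.0
ln(26.0) = 3.2581
S = 8 * 3.2581
= 26.06


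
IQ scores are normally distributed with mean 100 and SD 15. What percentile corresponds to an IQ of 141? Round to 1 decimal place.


z = (IQ - mean) / SD
z = (141 - 100) / 15 = 2.7333
Percentile = Phi(2.7333) * 100
Phi(2.7333) = 0.996865
= 99.7


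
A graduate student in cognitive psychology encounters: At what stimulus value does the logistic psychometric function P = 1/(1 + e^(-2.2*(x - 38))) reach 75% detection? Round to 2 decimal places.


At P = 0.75: 0.75 = 1/(1 + e^(-k*(x-x0)))
Solving: e^(-k*(x-x0)) = 1/3
x = x0 + ln(3)/k
ln(3) = 1.0986
x = 38 + 1.0986/2.2
= 38 + 0.4994
= 38.50


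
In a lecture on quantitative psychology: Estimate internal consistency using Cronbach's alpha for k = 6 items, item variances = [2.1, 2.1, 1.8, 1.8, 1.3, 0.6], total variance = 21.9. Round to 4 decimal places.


alpha = (k/(k-1)) * (1 - sum(s_i^2)/s_total^2)
sum(item variances) = 9.7
k/(k-1) = 6/5 = 1.2
1 - 9.7/21.9 = 1 - 0.442922 = 0.557078
alpha = 1.2 * 0.557078
= 0.6685


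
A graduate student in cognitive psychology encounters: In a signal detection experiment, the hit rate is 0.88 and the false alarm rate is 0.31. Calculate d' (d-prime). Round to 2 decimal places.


d' = z(HR) - z(FAR)
z(0.88) = 1.175
z(0.31) = -0.4959
d' = 1.175 - -0.4959
= 1.67


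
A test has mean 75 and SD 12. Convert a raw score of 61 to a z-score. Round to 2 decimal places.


z = (X - mu) / sigma
= (61 - 75) / 12
= -14 / 12
= -1.17


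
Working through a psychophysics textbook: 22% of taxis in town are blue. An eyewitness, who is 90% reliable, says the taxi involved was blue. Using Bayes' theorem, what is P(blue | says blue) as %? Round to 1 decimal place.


P(blue | says blue) = P(says blue | blue)*P(blue) / [P(says blue | blue)*P(blue) + P(says blue | not blue)*P(not blue)]
Numerator = 0.9 * 0.22 = 0.198
False identification = 0.1 * 0.78 = 0.078
P = 0.198 / (0.198 + 0.078)
= 0.198 / 0.276
As percentage = 71.7


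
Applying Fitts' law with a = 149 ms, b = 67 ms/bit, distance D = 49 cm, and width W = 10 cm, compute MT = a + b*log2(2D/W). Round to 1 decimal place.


MT = 149 + 67 * log2(2*49/10)
2D/W = 9.8
log2(9.8) = 3.2928
MT = 149 + 67 * 3.2928
= 369.6 ms


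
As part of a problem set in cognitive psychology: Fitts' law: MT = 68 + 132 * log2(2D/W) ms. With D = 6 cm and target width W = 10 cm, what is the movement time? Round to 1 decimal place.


MT = 68 + 132 * log2(2*6/10)
2D/W = 1.2
log2(1.2) = 0.263
MT = 68 + 132 * 0.263
= 102.7 ms


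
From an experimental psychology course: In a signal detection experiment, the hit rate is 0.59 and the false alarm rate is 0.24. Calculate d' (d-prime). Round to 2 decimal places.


d' = z(HR) - z(FAR)
z(0.59) = 0.2275
z(0.24) = -0.7063
d' = 0.2275 - -0.7063
= 0.93


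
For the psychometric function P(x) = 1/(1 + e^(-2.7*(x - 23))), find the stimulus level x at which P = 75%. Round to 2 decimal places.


At P = 0.75: 0.75 = 1/(1 + e^(-k*(x-x0)))
Solving: e^(-k*(x-x0)) = 1/3
x = x0 + ln(3)/k
ln(3) = 1.0986
x = 23 + 1.0986/2.7
= 23 + 0.4069
= 23.41


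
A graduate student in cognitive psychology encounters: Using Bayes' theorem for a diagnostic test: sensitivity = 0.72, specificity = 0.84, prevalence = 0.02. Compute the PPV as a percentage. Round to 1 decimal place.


PPV = (sens * prev) / (sens * prev + (1-spec) * (1-prev))
Numerator = 0.72 * 0.02 = 0.0144
P(positive and no disease) = (1 - spec) * (1 - prev) = (1 - 0.84) * (1 - 0.02) = 0.1568
Denominator = 0.0144 + 0.1568 = 0.1712
PPV = 0.0144 / 0.1712 = 0.084112
As percentage = 8.4


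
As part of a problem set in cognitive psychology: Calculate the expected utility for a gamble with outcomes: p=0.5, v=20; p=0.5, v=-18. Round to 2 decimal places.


EU = sum(p_i * v_i)
0.5 * 20 = 10.0
0.5 * -18 = -9.0
EU = 10.0 + -9.0
= 1.00


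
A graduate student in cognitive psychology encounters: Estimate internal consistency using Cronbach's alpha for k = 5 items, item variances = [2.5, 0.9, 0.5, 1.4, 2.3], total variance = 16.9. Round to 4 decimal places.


alpha = (k/(k-1)) * (1 - sum(s_i^2)/s_total^2)
sum(item variances) = 7.6
k/(k-1) = 5/4 = 1.25
1 - 7.6/16.9 = 1 - 0.449704 = 0.550296
alpha = 1.25 * 0.550296
= 0.6879


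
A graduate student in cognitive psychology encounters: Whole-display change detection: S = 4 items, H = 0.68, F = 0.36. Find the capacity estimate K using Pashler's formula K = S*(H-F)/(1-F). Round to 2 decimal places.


K = S * (H - F) / (1 - F)
H - F = 0.32
1 - F = 0.64
K = 4 * 0.32 / 0.64
= 2.00


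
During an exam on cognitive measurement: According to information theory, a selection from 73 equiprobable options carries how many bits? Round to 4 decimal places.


H = log2(n)
H = log2(73)
= 6.1898


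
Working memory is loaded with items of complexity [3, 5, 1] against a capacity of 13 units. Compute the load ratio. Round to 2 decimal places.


Total complexity = 3 + 5 + 1 = 9
Load = total / capacity = 9 / 13
= 0.69


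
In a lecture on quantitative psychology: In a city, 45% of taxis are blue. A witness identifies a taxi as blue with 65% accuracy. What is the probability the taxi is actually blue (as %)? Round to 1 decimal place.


P(blue | says blue) = P(says blue | blue)*P(blue) / [P(says blue | blue)*P(blue) + P(says blue | not blue)*P(not blue)]
Numerator = 0.65 * 0.45 = 0.2925
False identification = 0.35 * 0.55 = 0.1925
P = 0.2925 / (0.2925 + 0.1925)
= 0.2925 / 0.485
As percentage = 60.3


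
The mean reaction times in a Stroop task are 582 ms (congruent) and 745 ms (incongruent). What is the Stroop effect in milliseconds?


Stroop effect = RT(incongruent) - RT(congruent)
= 745 - 582
= 163 ms


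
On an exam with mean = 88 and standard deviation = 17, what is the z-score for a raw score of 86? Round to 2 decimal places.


z = (X - mu) / sigma
= (86 - 88) / 17
= -2 / 17
= -0.12


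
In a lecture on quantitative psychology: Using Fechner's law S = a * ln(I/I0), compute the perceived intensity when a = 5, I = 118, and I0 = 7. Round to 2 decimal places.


S = 5 * ln(118/7)
I/I0 = 16.857143
ln(16.857143) = 2.8248
S = 5 * 2.8248
= 14.12


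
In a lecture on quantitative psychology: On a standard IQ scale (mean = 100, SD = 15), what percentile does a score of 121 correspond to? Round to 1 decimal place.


z = (IQ - mean) / SD
z = (121 - 100) / 15 = 1.4
Percentile = Phi(1.4) * 100
Phi(1.4) = 0.919243
= 91.9


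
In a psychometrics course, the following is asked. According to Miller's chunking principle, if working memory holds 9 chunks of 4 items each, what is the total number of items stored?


Total items = chunks * items_per_chunk
= 9 * 4
= 36


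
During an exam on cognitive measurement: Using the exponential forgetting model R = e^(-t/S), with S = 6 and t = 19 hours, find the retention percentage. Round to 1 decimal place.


R = e^(-t/S)
-t/S = -19/6 = -3.166667
R = e^(-3.166667) = 0.042144
Percentage = 0.042144 * 100
= 4.2


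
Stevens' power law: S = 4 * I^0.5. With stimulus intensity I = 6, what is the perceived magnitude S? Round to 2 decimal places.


S = 4 * 6^0.5
6^0.5 = 2.4495
S = 4 * 2.4495
= 9.80


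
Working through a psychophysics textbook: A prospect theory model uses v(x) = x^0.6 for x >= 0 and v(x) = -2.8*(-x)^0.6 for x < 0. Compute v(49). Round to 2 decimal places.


Since x = 49 >= 0, use v(x) = x^0.6
49^0.6 = 10.3304
v(49) = 10.33


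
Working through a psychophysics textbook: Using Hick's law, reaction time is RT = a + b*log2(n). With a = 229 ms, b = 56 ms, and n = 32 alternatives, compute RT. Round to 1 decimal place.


RT = 229 + 56 * log2(32)
log2(32) = 5.0
RT = 229 + 56 * 5.0
= 229 + 280.0
= 509.0 ms


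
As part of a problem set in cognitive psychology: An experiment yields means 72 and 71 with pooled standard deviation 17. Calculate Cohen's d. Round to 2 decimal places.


Cohen's d = (M1 - M2) / S_pooled
= (72 - 71) / 17
= 1 / 17
= 0.06


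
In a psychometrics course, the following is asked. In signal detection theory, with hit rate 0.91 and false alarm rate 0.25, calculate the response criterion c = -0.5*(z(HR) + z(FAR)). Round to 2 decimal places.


c = -0.5 * (z(HR) + z(FAR))
z(0.91) = 1.3408
z(0.25) = -0.6745
c = -0.5 * (1.3408 + -0.6745)
= -0.5 * 0.6663
= -0.33


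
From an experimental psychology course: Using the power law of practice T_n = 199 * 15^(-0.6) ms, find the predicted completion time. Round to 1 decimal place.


T_n = 199 * 15^(-0.6)
15^(-0.6) = 0.196945
T_n = 199 * 0.196945
= 39.2 ms


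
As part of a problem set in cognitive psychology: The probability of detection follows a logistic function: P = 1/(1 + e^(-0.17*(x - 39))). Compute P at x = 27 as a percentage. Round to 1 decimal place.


P(x) = 1/(1 + e^(-0.17*(27 - 39)))
Exponent = -0.17 * -12 = 2.04
e^(2.04) = 7.690609
P = 1/(1 + 7.690609) = 0.115067
Percentage = 11.5


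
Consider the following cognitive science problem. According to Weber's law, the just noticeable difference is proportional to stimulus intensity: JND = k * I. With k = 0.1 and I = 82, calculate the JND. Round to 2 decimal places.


JND = k * I
JND = 0.1 * 82
= 8.20


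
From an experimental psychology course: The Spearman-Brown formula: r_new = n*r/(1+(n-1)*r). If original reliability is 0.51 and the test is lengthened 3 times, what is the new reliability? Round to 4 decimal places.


r_new = n*r / (1 + (n-1)*r)
Numerator = 3 * 0.51 = 1.53
Denominator = 1 + 2 * 0.51 = 2.02
r_new = 1.53 / 2.02
= 0.7574


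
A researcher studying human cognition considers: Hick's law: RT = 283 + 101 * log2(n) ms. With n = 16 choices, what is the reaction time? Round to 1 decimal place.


RT = 283 + 101 * log2(16)
log2(16) = 4.0
RT = 283 + 101 * 4.0
= 283 + 404.0
= 687.0 ms


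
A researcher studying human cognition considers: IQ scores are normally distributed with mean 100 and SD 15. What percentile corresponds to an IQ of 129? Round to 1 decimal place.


z = (IQ - mean) / SD
z = (129 - 100) / 15 = 1.9333
Percentile = Phi(1.9333) * 100
Phi(1.9333) = 0.9734
= 97.3


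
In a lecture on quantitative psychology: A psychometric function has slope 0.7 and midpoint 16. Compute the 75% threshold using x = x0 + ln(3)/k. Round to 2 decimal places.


At P = 0.75: 0.75 = 1/(1 + e^(-k*(x-x0)))
Solving: e^(-k*(x-x0)) = 1/3
x = x0 + ln(3)/k
ln(3) = 1.0986
x = 16 + 1.0986/0.7
= 16 + 1.5694
= 17.57


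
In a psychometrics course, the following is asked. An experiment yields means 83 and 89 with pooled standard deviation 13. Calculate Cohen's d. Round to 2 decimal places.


Cohen's d = (M1 - M2) / S_pooled
= (83 - 89) / 13
= -6 / 13
= -0.46


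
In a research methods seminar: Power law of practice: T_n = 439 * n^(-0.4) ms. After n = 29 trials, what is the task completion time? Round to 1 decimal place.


T_n = 439 * 29^(-0.4)
29^(-0.4) = 0.26004
T_n = 439 * 0.26004
= 114.2 ms


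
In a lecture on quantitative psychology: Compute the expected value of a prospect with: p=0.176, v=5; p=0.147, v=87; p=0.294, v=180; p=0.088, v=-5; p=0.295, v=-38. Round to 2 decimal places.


EU = sum(p_i * v_i)
0.176 * 5 = 0.88
0.147 * 87 = 12.789
0.294 * 180 = 52.92
0.088 * -5 = -0.44
0.295 * -38 = -11.21
EU = 0.88 + 12.789 + 52.92 + -0.44 + -11.21
= 54.94


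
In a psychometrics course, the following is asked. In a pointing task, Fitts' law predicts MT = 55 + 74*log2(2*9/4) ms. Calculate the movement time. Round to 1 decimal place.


MT = 55 + 74 * log2(2*9/4)
2D/W = 4.5
log2(4.5) = 2.1699
MT = 55 + 74 * 2.1699
= 215.6 ms


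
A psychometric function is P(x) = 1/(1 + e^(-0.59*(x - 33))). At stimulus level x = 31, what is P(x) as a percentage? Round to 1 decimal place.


P(x) = 1/(1 + e^(-0.59*(31 - 33)))
Exponent = -0.59 * -2 = 1.18
e^(1.18) = 3.254374
P = 1/(1 + 3.254374) = 0.235052
Percentage = 23.5


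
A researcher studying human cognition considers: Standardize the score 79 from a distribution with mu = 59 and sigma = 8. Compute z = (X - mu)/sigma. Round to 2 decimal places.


z = (X - mu) / sigma
= (79 - 59) / 8
= 20 / 8
= 2.50


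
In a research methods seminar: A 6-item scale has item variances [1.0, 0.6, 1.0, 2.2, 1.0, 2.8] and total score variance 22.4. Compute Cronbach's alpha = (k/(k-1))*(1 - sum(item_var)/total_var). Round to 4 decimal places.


alpha = (k/(k-1)) * (1 - sum(s_i^2)/s_total^2)
sum(item variances) = 8.6
k/(k-1) = 6/5 = 1.2
1 - 8.6/22.4 = 1 - 0.383929 = 0.616071
alpha = 1.2 * 0.616071
= 0.7393


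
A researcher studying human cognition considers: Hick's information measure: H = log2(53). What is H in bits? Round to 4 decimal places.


H = log2(n)
H = log2(53)
= 5.7279


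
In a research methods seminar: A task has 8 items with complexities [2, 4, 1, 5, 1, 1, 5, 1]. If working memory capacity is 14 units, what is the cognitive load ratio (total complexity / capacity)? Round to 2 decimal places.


Total complexity = 2 + 4 + 1 + 5 + 1 + 1 + 5 + 1 = 20
Load = total / capacity = 20 / 14
= 1.43


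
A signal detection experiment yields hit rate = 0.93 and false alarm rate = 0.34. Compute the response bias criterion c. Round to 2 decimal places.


c = -0.5 * (z(HR) + z(FAR))
z(0.93) = 1.4758
z(0.34) = -0.4125
c = -0.5 * (1.4758 + -0.4125)
= -0.5 * 1.0633
= -0.53


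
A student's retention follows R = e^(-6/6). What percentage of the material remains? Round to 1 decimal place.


R = e^(-t/S)
-t/S = -6/6 = -1.0
R = e^(-1.0) = 0.367879
Percentage = 0.367879 * 100
= 36.8


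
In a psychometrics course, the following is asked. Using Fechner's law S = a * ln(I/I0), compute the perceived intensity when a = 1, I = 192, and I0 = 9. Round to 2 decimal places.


S = 1 * ln(192/9)
I/I0 = 21.333333
ln(21.333333) = 3.0603
S = 1 * 3.0603
= 3.06


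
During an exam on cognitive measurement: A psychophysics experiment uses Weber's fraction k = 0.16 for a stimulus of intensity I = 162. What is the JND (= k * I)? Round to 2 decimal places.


JND = k * I
JND = 0.16 * 162
= 25.92


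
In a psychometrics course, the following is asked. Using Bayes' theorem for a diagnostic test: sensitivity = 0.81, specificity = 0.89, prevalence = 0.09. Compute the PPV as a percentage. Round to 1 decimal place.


PPV = (sens * prev) / (sens * prev + (1-spec) * (1-prev))
Numerator = 0.81 * 0.09 = 0.0729
P(positive and no disease) = (1 - spec) * (1 - prev) = (1 - 0.89) * (1 - 0.09) = 0.1001
Denominator = 0.0729 + 0.1001 = 0.173
PPV = 0.0729 / 0.173 = 0.421387
As percentage = 42.1


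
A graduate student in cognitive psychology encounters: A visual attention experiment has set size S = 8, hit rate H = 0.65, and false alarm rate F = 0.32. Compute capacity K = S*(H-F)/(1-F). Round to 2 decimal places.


K = S * (H - F) / (1 - F)
H - F = 0.33
1 - F = 0.68
K = 8 * 0.33 / 0.68
= 3.88


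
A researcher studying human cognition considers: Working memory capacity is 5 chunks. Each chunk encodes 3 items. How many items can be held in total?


Total items = chunks * items_per_chunk
= 5 * 3
= 15


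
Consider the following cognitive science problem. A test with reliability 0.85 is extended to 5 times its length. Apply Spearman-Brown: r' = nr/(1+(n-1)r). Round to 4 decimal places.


r_new = n*r / (1 + (n-1)*r)
Numerator = 5 * 0.85 = 4.25
Denominator = 1 + 4 * 0.85 = 4.4
r_new = 4.25 / 4.4
= 0.9659


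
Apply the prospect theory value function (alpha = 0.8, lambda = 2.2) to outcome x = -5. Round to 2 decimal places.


Since x = -5 < 0, use v(x) = -lambda*(-x)^alpha
(-x) = 5
5^0.8 = 3.6239
v(-5) = -2.2 * 3.6239
= -7.97


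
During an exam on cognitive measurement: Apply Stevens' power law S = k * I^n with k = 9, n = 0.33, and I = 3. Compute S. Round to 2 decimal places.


S = 9 * 3^0.33
3^0.33 = 1.437
S = 9 * 1.437
= 12.93


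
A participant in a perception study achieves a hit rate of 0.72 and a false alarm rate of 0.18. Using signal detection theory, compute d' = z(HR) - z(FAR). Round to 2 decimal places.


d' = z(HR) - z(FAR)
z(0.72) = 0.5828
z(0.18) = -0.9154
d' = 0.5828 - -0.9154
= 1.50


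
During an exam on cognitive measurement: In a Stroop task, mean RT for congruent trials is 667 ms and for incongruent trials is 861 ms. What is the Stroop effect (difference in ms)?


Stroop effect = RT(incongruent) - RT(congruent)
= 861 - 667
= 194 ms


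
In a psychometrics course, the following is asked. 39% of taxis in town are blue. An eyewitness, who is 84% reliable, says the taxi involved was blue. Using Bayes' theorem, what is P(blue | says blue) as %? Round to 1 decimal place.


P(blue | says blue) = P(says blue | blue)*P(blue) / [P(says blue | blue)*P(blue) + P(says blue | not blue)*P(not blue)]
Numerator = 0.84 * 0.39 = 0.3276
False identification = 0.16 * 0.61 = 0.0976
P = 0.3276 / (0.3276 + 0.0976)
= 0.3276 / 0.4252
As percentage = 77.0


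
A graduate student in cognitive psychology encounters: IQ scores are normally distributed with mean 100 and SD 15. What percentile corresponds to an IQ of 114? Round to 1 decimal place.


z = (IQ - mean) / SD
z = (114 - 100) / 15 = 0.9333
Percentile = Phi(0.9333) * 100
Phi(0.9333) = 0.824667
= 82.5


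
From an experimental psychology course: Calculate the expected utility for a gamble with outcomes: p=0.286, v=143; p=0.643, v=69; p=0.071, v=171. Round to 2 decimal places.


EU = sum(p_i * v_i)
0.286 * 143 = 40.898
0.643 * 69 = 44.367
0.071 * 171 = 12.141
EU = 40.898 + 44.367 + 12.141
= 97.41


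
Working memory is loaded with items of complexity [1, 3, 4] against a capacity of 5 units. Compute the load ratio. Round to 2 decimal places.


Total complexity = 1 + 3 + 4 = 8
Load = total / capacity = 8 / 5
= 1.60


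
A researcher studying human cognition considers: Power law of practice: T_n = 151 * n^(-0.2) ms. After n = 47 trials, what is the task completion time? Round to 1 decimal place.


T_n = 151 * 47^(-0.2)
47^(-0.2) = 0.462999
T_n = 151 * 0.462999
= 69.9 ms


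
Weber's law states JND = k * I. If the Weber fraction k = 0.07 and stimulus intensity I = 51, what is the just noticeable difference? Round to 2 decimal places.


JND = k * I
JND = 0.07 * 51
= 3.57


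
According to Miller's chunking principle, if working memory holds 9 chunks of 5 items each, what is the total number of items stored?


Total items = chunks * items_per_chunk
= 9 * 5
= 45


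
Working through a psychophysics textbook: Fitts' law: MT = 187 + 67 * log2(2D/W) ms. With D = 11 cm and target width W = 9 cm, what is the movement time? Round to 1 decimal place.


MT = 187 + 67 * log2(2*11/9)
2D/W = 2.444444
log2(2.444444) = 1.2895
MT = 187 + 67 * 1.2895
= 273.4 ms


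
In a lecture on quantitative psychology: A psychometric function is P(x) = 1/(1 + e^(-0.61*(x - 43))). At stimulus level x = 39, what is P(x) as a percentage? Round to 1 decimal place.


P(x) = 1/(1 + e^(-0.61*(39 - 43)))
Exponent = -0.61 * -4 = 2.44
e^(2.44) = 11.473041
P = 1/(1 + 11.473041) = 0.080173
Percentage = 8.0


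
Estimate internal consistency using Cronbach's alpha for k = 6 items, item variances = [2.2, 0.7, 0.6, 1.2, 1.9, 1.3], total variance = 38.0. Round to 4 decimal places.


alpha = (k/(k-1)) * (1 - sum(s_i^2)/s_total^2)
sum(item variances) = 7.9
k/(k-1) = 6/5 = 1.2
1 - 7.9/38.0 = 1 - 0.207895 = 0.792105
alpha = 1.2 * 0.792105
= 0.9505


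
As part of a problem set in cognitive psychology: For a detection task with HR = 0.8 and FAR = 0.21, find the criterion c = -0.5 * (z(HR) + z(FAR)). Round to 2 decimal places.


c = -0.5 * (z(HR) + z(FAR))
z(0.8) = 0.8416
z(0.21) = -0.8064
c = -0.5 * (0.8416 + -0.8064)
= -0.5 * 0.0352
= -0.02


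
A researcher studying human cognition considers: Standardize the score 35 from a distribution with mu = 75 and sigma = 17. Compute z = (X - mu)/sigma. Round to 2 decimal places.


z = (X - mu) / sigma
= (35 - 75) / 17
= -40 / 17
= -2.35


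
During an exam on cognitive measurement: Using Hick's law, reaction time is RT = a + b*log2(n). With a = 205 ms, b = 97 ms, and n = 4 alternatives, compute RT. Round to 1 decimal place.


RT = 205 + 97 * log2(4)
log2(4) = 2.0
RT = 205 + 97 * 2.0
= 205 + 194.0
= 399.0 ms


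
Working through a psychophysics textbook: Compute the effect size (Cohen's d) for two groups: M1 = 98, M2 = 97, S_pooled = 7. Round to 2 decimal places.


Cohen's d = (M1 - M2) / S_pooled
= (98 - 97) / 7
= 1 / 7
= 0.14


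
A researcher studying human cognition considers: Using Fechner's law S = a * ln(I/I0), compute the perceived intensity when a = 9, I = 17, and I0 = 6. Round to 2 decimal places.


S = 9 * ln(17/6)
I/I0 = 2.833333
ln(2.833333) = 1.0415
S = 9 * 1.0415
= 9.37


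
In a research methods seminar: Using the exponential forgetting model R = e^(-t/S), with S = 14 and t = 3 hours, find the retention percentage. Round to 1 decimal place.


R = e^(-t/S)
-t/S = -3/14 = -0.214286
R = e^(-0.214286) = 0.807118
Percentage = 0.807118 * 100
= 80.7


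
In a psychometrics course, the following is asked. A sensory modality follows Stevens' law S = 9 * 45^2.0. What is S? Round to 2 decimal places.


S = 9 * 45^2.0
45^2.0 = 2025.0
S = 9 * 2025.0
= 18225.00


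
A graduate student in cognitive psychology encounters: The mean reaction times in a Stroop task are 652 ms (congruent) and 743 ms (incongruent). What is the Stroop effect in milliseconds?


Stroop effect = RT(incongruent) - RT(congruent)
= 743 - 652
= 91 ms


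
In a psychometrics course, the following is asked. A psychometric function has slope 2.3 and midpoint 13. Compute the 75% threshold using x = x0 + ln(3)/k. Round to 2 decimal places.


At P = 0.75: 0.75 = 1/(1 + e^(-k*(x-x0)))
Solving: e^(-k*(x-x0)) = 1/3
x = x0 + ln(3)/k
ln(3) = 1.0986
x = 13 + 1.0986/2.3
= 13 + 0.4777
= 13.48


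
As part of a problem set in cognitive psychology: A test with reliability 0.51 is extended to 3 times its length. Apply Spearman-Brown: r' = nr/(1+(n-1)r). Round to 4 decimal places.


r_new = n*r / (1 + (n-1)*r)
Numerator = 3 * 0.51 = 1.53
Denominator = 1 + 2 * 0.51 = 2.02
r_new = 1.53 / 2.02
= 0.7574


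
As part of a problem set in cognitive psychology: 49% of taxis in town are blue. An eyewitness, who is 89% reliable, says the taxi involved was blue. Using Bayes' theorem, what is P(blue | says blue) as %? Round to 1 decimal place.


P(blue | says blue) = P(says blue | blue)*P(blue) / [P(says blue | blue)*P(blue) + P(says blue | not blue)*P(not blue)]
Numerator = 0.89 * 0.49 = 0.4361
False identification = 0.11 * 0.51 = 0.0561
P = 0.4361 / (0.4361 + 0.0561)
= 0.4361 / 0.4922
As percentage = 88.6


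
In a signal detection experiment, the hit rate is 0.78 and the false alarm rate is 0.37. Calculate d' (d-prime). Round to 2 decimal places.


d' = z(HR) - z(FAR)
z(0.78) = 0.7722
z(0.37) = -0.3319
d' = 0.7722 - -0.3319
= 1.10


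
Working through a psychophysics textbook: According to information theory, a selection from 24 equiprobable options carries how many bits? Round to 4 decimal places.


H = log2(n)
H = log2(24)
= 4.5850


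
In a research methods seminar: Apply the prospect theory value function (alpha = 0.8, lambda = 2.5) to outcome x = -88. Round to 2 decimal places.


Since x = -88 < 0, use v(x) = -lambda*(-x)^alpha
(-x) = 88
88^0.8 = 35.9407
v(-88) = -2.5 * 35.9407
= -89.85


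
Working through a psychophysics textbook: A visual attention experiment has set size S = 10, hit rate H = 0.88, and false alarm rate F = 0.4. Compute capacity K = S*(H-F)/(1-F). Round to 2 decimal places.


K = S * (H - F) / (1 - F)
H - F = 0.48
1 - F = 0.6
K = 10 * 0.48 / 0.6
= 8.00


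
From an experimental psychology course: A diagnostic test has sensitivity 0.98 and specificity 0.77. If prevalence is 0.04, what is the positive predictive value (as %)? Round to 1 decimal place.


PPV = (sens * prev) / (sens * prev + (1-spec) * (1-prev))
Numerator = 0.98 * 0.04 = 0.0392
P(positive and no disease) = (1 - spec) * (1 - prev) = (1 - 0.77) * (1 - 0.04) = 0.2208
Denominator = 0.0392 + 0.2208 = 0.26
PPV = 0.0392 / 0.26 = 0.150769
As percentage = 15.1


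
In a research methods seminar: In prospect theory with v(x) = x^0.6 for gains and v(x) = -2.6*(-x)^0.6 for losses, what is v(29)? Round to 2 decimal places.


Since x = 29 >= 0, use v(x) = x^0.6
29^0.6 = 7.5412
v(29) = 7.54


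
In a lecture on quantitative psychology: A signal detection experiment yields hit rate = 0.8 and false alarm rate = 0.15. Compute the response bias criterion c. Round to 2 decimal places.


c = -0.5 * (z(HR) + z(FAR))
z(0.8) = 0.8416
z(0.15) = -1.0364
c = -0.5 * (0.8416 + -1.0364)
= -0.5 * -0.1948
= 0.10


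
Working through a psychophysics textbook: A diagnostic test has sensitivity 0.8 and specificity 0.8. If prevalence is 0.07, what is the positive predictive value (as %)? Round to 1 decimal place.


PPV = (sens * prev) / (sens * prev + (1-spec) * (1-prev))
Numerator = 0.8 * 0.07 = 0.056
P(positive and no disease) = (1 - spec) * (1 - prev) = (1 - 0.8) * (1 - 0.07) = 0.186
Denominator = 0.056 + 0.186 = 0.242
PPV = 0.056 / 0.242 = 0.231405
As percentage = 23.1


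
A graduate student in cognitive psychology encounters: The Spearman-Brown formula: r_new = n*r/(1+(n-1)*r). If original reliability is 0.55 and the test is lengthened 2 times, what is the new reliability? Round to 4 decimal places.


r_new = n*r / (1 + (n-1)*r)
Numerator = 2 * 0.55 = 1.1
Denominator = 1 + 1 * 0.55 = 1.55
r_new = 1.1 / 1.55
= 0.7097


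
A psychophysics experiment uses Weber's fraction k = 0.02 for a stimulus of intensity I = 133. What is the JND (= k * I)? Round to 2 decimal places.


JND = k * I
JND = 0.02 * 133
= 2.66


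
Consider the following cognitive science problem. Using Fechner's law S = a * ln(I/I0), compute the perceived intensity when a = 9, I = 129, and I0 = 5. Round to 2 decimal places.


S = 9 * ln(129/5)
I/I0 = 25.8
ln(25.8) = 3.2504
S = 9 * 3.2504
= 29.25


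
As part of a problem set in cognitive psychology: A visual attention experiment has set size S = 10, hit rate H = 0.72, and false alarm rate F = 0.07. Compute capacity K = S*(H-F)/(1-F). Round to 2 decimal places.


K = S * (H - F) / (1 - F)
H - F = 0.65
1 - F = 0.93
K = 10 * 0.65 / 0.93
= 6.99


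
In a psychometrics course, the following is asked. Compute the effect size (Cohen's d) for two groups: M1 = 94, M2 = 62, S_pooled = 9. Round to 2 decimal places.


Cohen's d = (M1 - M2) / S_pooled
= (94 - 62) / 9
= 32 / 9
= 3.56


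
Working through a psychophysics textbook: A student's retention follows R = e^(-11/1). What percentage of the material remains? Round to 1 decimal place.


R = e^(-t/S)
-t/S = -11/1 = -11.0
R = e^(-11.0) = 1.7e-05
Percentage = 1.7e-05 * 100
= 0.0


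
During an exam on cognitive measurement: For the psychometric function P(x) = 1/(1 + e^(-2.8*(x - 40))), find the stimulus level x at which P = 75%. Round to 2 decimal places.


At P = 0.75: 0.75 = 1/(1 + e^(-k*(x-x0)))
Solving: e^(-k*(x-x0)) = 1/3
x = x0 + ln(3)/k
ln(3) = 1.0986
x = 40 + 1.0986/2.8
= 40 + 0.3924
= 40.39


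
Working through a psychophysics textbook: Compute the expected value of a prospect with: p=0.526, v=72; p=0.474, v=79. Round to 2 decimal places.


EU = sum(p_i * v_i)
0.526 * 72 = 37.872
0.474 * 79 = 37.446
EU = 37.872 + 37.446
= 75.32


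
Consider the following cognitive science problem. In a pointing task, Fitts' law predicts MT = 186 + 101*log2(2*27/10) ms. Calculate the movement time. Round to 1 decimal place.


MT = 186 + 101 * log2(2*27/10)
2D/W = 5.4
log2(5.4) = 2.433
MT = 186 + 101 * 2.433
= 431.7 ms


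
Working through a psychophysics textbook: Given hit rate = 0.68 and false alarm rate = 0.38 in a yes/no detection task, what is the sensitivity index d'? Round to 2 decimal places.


d' = z(HR) - z(FAR)
z(0.68) = 0.4677
z(0.38) = -0.3055
d' = 0.4677 - -0.3055
= 0.77


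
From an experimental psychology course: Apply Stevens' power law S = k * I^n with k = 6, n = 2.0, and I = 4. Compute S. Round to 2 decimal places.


S = 6 * 4^2.0
4^2.0 = 16.0
S = 6 * 16.0
= 96.00


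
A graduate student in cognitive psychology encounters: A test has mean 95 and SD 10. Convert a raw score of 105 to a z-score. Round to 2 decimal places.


z = (X - mu) / sigma
= (105 - 95) / 10
= 10 / 10
= 1.00


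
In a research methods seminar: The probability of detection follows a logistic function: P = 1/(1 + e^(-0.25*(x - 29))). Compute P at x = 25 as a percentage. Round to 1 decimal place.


P(x) = 1/(1 + e^(-0.25*(25 - 29)))
Exponent = -0.25 * -4 = 1.0
e^(1.0) = 2.718282
P = 1/(1 + 2.718282) = 0.268941
Percentage = 26.9


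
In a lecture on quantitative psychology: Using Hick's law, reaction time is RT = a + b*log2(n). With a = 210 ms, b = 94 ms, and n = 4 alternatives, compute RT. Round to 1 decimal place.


RT = 210 + 94 * log2(4)
log2(4) = 2.0
RT = 210 + 94 * 2.0
= 210 + 188.0
= 398.0 ms


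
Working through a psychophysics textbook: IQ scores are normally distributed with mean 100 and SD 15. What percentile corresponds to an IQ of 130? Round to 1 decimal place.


z = (IQ - mean) / SD
z = (130 - 100) / 15 = 2.0
Percentile = Phi(2.0) * 100
Phi(2.0) = 0.97725
= 97.7
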